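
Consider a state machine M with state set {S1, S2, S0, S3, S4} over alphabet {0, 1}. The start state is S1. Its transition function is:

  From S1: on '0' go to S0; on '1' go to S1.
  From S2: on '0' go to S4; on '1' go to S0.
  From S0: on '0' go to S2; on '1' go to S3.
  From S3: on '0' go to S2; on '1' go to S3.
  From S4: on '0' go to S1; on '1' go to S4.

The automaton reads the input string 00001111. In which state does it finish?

start at S1
read '0': S1 → S0
read '0': S0 → S2
read '0': S2 → S4
read '0': S4 → S1
read '1': S1 → S1
read '1': S1 → S1
read '1': S1 → S1
read '1': S1 → S1

S1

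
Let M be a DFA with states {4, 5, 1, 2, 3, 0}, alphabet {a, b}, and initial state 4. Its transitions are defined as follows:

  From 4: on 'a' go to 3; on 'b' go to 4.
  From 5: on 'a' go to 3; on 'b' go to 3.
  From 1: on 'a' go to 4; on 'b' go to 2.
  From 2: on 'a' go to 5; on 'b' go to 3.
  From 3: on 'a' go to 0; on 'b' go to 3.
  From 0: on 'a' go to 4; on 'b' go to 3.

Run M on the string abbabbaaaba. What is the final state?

0

start at 4
read 'a': 4 → 3
read 'b': 3 → 3
read 'b': 3 → 3
read 'a': 3 → 0
read 'b': 0 → 3
read 'b': 3 → 3
read 'a': 3 → 0
read 'a': 0 → 4
read 'a': 4 → 3
read 'b': 3 → 3
read 'a': 3 → 0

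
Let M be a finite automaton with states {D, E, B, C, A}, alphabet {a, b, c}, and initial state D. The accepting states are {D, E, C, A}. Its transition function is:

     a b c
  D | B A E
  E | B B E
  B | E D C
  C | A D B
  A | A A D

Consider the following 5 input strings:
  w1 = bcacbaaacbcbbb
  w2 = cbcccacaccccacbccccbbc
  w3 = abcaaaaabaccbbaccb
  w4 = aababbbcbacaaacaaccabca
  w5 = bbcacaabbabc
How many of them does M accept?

3

w1: D → A → D → B → C → D → B → E → B → C → D → E → B → D → A  → end A, accepted
w2: D → E → B → C → B → C → A → D → B → C → B → C → B → E → E → B → C → B → C → B → D → A → D  → end D, accepted
w3: D → B → D → E → B → E → B → E → B → D → B → C → B → D → A → A → D → E → B  → end B, rejected
w4: D → B → E → B → E → B → D → A → D → A → A → D → B → E → B → C → A → A → D → E → B → D → E → B  → end B, rejected
w5: D → A → A → D → B → C → A → A → A → A → A → A → D  → end D, accepted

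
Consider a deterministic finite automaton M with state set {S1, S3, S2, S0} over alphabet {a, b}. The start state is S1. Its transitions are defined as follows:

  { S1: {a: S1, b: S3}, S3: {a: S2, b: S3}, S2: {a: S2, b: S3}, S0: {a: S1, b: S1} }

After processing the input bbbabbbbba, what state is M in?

S1 → S3 → S3 → S3 → S2 → S3 → S3 → S3 → S3 → S3 → S2

S2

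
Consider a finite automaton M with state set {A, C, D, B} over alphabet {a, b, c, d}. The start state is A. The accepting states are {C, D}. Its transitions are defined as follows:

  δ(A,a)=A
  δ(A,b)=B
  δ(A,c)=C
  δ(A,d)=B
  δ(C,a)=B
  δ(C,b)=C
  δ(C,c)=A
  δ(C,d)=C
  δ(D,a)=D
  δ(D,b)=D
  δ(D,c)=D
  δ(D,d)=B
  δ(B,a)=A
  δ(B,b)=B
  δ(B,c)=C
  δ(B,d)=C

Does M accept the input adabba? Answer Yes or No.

No

Trace: A -a-> A -d-> B -a-> A -b-> B -b-> B -a-> A
End state A is not accepting.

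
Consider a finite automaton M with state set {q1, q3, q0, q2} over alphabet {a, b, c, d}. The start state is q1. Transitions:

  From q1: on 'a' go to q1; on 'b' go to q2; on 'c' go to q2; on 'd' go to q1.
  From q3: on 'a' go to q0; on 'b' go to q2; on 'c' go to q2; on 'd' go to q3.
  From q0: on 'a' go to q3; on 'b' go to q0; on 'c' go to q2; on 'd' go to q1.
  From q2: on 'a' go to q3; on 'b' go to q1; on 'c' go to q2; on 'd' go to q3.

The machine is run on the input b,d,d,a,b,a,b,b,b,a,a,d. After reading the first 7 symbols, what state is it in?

q2

Trace: q1 -b-> q2 -d-> q3 -d-> q3 -a-> q0 -b-> q0 -a-> q3 -b-> q2
After 7 symbols: q2.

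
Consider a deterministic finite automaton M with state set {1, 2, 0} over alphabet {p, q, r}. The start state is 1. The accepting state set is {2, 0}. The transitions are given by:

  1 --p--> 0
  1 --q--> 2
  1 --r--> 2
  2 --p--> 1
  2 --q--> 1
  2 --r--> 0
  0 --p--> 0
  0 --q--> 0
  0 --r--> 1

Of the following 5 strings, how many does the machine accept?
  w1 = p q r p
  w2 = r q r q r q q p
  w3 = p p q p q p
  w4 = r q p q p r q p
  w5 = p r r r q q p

3

w1: Trace: 1 -p-> 0 -q-> 0 -r-> 1 -p-> 0  → end 0, accepted
w2: Trace: 1 -r-> 2 -q-> 1 -r-> 2 -q-> 1 -r-> 2 -q-> 1 -q-> 2 -p-> 1  → end 1, rejected
w3: Trace: 1 -p-> 0 -p-> 0 -q-> 0 -p-> 0 -q-> 0 -p-> 0  → end 0, accepted
w4: Trace: 1 -r-> 2 -q-> 1 -p-> 0 -q-> 0 -p-> 0 -r-> 1 -q-> 2 -p-> 1  → end 1, rejected
w5: Trace: 1 -p-> 0 -r-> 1 -r-> 2 -r-> 0 -q-> 0 -q-> 0 -p-> 0  → end 0, accepted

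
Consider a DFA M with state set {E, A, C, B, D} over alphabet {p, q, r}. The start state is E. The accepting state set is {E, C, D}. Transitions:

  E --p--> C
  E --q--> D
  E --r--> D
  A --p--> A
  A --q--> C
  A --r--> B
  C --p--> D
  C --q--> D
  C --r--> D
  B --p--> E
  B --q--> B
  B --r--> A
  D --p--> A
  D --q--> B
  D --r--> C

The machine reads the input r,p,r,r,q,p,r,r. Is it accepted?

Yes

Trace: E -r-> D -p-> A -r-> B -r-> A -q-> C -p-> D -r-> C -r-> D
End state D is accepting.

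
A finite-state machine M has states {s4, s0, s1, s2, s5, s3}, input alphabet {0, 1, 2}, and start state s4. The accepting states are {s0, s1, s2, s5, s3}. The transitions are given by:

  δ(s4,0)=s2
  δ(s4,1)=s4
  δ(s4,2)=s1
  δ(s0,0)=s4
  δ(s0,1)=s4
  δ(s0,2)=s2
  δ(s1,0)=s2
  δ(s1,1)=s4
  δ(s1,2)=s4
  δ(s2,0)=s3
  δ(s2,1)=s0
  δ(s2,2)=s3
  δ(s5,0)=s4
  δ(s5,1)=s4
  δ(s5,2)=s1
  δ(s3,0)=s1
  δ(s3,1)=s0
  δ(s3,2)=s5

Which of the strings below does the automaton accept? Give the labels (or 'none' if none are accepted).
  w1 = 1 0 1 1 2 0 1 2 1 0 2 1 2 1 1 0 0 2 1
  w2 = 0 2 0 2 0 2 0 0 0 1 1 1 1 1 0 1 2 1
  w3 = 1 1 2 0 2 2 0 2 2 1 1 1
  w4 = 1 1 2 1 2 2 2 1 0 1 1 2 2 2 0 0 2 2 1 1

w2

w1: s4 → s4 → s2 → s0 → s4 → s1 → s2 → s0 → s2 → s0 → s4 → s1 → s4 → s1 → s4 → s4 → s2 → s3 → s5 → s4  → end s4, rejected
w2: s4 → s2 → s3 → s1 → s4 → s2 → s3 → s1 → s2 → s3 → s0 → s4 → s4 → s4 → s4 → s2 → s0 → s2 → s0  → end s0, accepted
w3: s4 → s4 → s4 → s1 → s2 → s3 → s5 → s4 → s1 → s4 → s4 → s4 → s4  → end s4, rejected
w4: s4 → s4 → s4 → s1 → s4 → s1 → s4 → s1 → s4 → s2 → s0 → s4 → s1 → s4 → s1 → s2 → s3 → s5 → s1 → s4 → s4  → end s4, rejected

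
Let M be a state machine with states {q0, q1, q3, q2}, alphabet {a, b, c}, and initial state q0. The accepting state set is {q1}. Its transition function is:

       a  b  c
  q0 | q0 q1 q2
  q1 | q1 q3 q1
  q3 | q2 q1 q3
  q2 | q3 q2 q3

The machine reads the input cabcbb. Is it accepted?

start at q0
read 'c': q0 → q2
read 'a': q2 → q3
read 'b': q3 → q1
read 'c': q1 → q1
read 'b': q1 → q3
read 'b': q3 → q1
End state q1 is accepting.

Yes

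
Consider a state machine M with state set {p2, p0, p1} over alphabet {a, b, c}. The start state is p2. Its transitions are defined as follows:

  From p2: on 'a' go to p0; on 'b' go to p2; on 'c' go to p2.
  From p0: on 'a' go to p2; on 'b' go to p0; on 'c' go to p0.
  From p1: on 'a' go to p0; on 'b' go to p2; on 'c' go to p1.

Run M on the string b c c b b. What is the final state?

p2

Trace: p2 -b-> p2 -c-> p2 -c-> p2 -b-> p2 -b-> p2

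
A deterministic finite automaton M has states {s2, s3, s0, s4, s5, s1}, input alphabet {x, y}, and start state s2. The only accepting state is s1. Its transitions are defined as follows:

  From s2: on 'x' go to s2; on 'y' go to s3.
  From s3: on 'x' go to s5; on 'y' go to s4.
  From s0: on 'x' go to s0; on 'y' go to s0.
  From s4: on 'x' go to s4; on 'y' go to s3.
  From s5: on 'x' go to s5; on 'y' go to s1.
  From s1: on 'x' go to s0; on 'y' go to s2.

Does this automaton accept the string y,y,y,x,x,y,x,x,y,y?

start at s2
read 'y': s2 → s3
read 'y': s3 → s4
read 'y': s4 → s3
read 'x': s3 → s5
read 'x': s5 → s5
read 'y': s5 → s1
read 'x': s1 → s0
read 'x': s0 → s0
read 'y': s0 → s0
read 'y': s0 → s0
End state s0 is not accepting.

No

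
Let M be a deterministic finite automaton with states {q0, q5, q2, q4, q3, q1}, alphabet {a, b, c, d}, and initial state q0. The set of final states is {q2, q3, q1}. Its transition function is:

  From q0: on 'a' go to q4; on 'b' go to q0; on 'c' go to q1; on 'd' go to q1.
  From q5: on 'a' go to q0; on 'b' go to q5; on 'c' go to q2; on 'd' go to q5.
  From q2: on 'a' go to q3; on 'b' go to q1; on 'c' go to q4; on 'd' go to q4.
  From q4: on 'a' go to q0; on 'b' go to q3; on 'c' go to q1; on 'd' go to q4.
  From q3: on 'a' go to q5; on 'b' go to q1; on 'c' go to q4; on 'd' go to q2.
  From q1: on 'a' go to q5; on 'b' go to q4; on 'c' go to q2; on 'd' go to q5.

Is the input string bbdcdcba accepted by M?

No

Trace: q0 -b-> q0 -b-> q0 -d-> q1 -c-> q2 -d-> q4 -c-> q1 -b-> q4 -a-> q0
End state q0 is not accepting.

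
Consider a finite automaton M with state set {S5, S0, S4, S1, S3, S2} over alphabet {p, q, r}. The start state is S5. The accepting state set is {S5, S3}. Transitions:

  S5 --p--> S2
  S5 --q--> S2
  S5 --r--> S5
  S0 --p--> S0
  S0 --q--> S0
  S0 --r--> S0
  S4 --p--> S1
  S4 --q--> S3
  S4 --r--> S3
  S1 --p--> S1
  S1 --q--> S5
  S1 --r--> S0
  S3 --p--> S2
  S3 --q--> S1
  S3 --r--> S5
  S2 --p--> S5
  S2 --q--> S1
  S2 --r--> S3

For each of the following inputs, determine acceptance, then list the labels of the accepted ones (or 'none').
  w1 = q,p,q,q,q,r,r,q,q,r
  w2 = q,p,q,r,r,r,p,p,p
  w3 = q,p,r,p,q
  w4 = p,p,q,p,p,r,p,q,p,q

w1: S5 → S2 → S5 → S2 → S1 → S5 → S5 → S5 → S2 → S1 → S0  → end S0, rejected
w2: S5 → S2 → S5 → S2 → S3 → S5 → S5 → S2 → S5 → S2  → end S2, rejected
w3: S5 → S2 → S5 → S5 → S2 → S1  → end S1, rejected
w4: S5 → S2 → S5 → S2 → S5 → S2 → S3 → S2 → S1 → S1 → S5  → end S5, accepted

w4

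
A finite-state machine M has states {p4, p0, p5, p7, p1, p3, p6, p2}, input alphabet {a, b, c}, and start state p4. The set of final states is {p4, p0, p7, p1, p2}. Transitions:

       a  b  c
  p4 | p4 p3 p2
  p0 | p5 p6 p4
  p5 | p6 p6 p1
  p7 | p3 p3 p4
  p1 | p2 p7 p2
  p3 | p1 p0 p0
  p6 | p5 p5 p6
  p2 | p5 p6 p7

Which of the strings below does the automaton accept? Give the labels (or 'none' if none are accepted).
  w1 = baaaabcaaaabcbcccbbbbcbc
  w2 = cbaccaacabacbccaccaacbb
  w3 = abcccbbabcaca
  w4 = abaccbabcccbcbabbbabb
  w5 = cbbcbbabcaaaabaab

w1

w1: p4 → p3 → p1 → p2 → p5 → p6 → p5 → p1 → p2 → p5 → p6 → p5 → p6 → p6 → p5 → p1 → p2 → p7 → p3 → p0 → p6 → p5 → p1 → p7 → p4  → end p4, accepted
w2: p4 → p2 → p6 → p5 → p1 → p2 → p5 → p6 → p6 → p5 → p6 → p5 → p1 → p7 → p4 → p2 → p5 → p1 → p2 → p5 → p6 → p6 → p5 → p6  → end p6, rejected
w3: p4 → p4 → p3 → p0 → p4 → p2 → p6 → p5 → p6 → p5 → p1 → p2 → p7 → p3  → end p3, rejected
w4: p4 → p4 → p3 → p1 → p2 → p7 → p3 → p1 → p7 → p4 → p2 → p7 → p3 → p0 → p6 → p5 → p6 → p5 → p6 → p5 → p6 → p5  → end p5, rejected
w5: p4 → p2 → p6 → p5 → p1 → p7 → p3 → p1 → p7 → p4 → p4 → p4 → p4 → p4 → p3 → p1 → p2 → p6  → end p6, rejected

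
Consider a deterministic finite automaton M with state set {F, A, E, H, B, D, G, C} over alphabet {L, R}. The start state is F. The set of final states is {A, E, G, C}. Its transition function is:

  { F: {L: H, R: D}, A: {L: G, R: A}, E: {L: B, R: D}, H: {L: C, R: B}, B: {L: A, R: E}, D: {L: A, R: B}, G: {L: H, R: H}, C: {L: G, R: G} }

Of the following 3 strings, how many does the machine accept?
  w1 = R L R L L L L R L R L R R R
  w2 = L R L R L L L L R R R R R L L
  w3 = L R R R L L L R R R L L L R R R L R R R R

w1: Trace: F -R-> D -L-> A -R-> A -L-> G -L-> H -L-> C -L-> G -R-> H -L-> C -R-> G -L-> H -R-> B -R-> E -R-> D  → end D, rejected
w2: Trace: F -L-> H -R-> B -L-> A -R-> A -L-> G -L-> H -L-> C -L-> G -R-> H -R-> B -R-> E -R-> D -R-> B -L-> A -L-> G  → end G, accepted
w3: Trace: F -L-> H -R-> B -R-> E -R-> D -L-> A -L-> G -L-> H -R-> B -R-> E -R-> D -L-> A -L-> G -L-> H -R-> B -R-> E -R-> D -L-> A -R-> A -R-> A -R-> A -R-> A  → end A, accepted

2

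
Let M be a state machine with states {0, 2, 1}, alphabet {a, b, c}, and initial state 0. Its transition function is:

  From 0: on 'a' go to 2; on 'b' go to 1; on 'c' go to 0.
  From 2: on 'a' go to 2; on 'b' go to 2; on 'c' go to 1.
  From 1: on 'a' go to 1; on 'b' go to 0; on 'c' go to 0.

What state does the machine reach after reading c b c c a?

2

start at 0
read 'c': 0 → 0
read 'b': 0 → 1
read 'c': 1 → 0
read 'c': 0 → 0
read 'a': 0 → 2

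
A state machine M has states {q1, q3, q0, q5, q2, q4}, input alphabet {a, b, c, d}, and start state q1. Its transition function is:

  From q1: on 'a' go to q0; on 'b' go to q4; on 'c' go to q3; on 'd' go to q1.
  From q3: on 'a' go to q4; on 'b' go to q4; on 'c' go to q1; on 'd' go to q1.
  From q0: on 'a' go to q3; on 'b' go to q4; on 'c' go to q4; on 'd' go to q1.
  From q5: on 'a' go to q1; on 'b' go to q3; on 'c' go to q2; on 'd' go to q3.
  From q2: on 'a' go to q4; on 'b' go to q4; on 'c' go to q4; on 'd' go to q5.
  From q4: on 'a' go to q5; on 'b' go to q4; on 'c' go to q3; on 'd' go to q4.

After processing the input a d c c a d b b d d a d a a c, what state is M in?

q2

q1 → q0 → q1 → q3 → q1 → q0 → q1 → q4 → q4 → q4 → q4 → q5 → q3 → q4 → q5 → q2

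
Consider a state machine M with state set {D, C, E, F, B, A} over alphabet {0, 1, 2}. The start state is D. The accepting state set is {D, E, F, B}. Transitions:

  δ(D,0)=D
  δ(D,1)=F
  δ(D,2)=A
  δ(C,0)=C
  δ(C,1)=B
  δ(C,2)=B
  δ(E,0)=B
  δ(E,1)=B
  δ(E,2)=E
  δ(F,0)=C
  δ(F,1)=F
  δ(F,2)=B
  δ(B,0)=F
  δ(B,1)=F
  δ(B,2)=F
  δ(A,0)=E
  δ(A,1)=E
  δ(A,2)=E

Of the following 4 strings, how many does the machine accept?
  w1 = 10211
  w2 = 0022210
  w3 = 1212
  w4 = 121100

3

w1: D → F → C → B → F → F  → end F, accepted
w2: D → D → D → A → E → E → B → F  → end F, accepted
w3: D → F → B → F → B  → end B, accepted
w4: D → F → B → F → F → C → C  → end C, rejected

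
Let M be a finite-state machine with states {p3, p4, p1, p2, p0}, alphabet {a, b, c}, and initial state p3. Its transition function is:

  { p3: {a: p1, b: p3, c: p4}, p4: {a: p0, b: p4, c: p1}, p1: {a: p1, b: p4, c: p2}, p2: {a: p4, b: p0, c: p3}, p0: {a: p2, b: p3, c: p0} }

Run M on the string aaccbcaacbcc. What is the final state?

Trace: p3 -a-> p1 -a-> p1 -c-> p2 -c-> p3 -b-> p3 -c-> p4 -a-> p0 -a-> p2 -c-> p3 -b-> p3 -c-> p4 -c-> p1

p1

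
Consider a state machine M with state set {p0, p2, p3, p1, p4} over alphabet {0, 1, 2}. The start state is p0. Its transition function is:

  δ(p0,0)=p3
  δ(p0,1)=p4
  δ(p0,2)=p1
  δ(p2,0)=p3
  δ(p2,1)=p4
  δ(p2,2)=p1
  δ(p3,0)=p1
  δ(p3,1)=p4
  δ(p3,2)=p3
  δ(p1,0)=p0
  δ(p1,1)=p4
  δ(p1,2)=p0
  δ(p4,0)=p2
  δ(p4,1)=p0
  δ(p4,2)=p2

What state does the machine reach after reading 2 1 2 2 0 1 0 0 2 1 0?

p2

start at p0
read '2': p0 → p1
read '1': p1 → p4
read '2': p4 → p2
read '2': p2 → p1
read '0': p1 → p0
read '1': p0 → p4
read '0': p4 → p2
read '0': p2 → p3
read '2': p3 → p3
read '1': p3 → p4
read '0': p4 → p2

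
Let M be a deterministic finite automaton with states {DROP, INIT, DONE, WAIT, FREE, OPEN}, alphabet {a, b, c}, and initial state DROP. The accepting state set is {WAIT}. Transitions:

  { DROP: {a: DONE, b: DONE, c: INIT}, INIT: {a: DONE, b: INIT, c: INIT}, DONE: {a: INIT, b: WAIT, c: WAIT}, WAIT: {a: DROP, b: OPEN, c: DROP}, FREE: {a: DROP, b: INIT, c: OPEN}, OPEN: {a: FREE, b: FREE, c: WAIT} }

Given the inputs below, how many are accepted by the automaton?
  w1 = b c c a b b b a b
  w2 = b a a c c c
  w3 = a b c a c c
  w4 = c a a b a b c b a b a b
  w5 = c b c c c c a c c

w1:
  start at DROP
  read 'b': DROP → DONE
  read 'c': DONE → WAIT
  read 'c': WAIT → DROP
  read 'a': DROP → DONE
  read 'b': DONE → WAIT
  read 'b': WAIT → OPEN
  read 'b': OPEN → FREE
  read 'a': FREE → DROP
  read 'b': DROP → DONE
  end DONE, rejected
w2:
  start at DROP
  read 'b': DROP → DONE
  read 'a': DONE → INIT
  read 'a': INIT → DONE
  read 'c': DONE → WAIT
  read 'c': WAIT → DROP
  read 'c': DROP → INIT
  end INIT, rejected
w3:
  start at DROP
  read 'a': DROP → DONE
  read 'b': DONE → WAIT
  read 'c': WAIT → DROP
  read 'a': DROP → DONE
  read 'c': DONE → WAIT
  read 'c': WAIT → DROP
  end DROP, rejected
w4:
  start at DROP
  read 'c': DROP → INIT
  read 'a': INIT → DONE
  read 'a': DONE → INIT
  read 'b': INIT → INIT
  read 'a': INIT → DONE
  read 'b': DONE → WAIT
  read 'c': WAIT → DROP
  read 'b': DROP → DONE
  read 'a': DONE → INIT
  read 'b': INIT → INIT
  read 'a': INIT → DONE
  read 'b': DONE → WAIT
  end WAIT, accepted
w5:
  start at DROP
  read 'c': DROP → INIT
  read 'b': INIT → INIT
  read 'c': INIT → INIT
  read 'c': INIT → INIT
  read 'c': INIT → INIT
  read 'c': INIT → INIT
  read 'a': INIT → DONE
  read 'c': DONE → WAIT
  read 'c': WAIT → DROP
  end DROP, rejected

1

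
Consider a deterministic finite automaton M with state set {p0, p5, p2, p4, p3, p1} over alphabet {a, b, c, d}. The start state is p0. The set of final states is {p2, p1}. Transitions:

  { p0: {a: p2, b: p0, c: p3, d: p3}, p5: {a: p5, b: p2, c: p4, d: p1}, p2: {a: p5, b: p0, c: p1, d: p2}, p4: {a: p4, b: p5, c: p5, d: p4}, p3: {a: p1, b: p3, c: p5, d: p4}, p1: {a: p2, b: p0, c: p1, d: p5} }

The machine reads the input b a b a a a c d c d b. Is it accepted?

No

Trace: p0 -b-> p0 -a-> p2 -b-> p0 -a-> p2 -a-> p5 -a-> p5 -c-> p4 -d-> p4 -c-> p5 -d-> p1 -b-> p0
End state p0 is not accepting.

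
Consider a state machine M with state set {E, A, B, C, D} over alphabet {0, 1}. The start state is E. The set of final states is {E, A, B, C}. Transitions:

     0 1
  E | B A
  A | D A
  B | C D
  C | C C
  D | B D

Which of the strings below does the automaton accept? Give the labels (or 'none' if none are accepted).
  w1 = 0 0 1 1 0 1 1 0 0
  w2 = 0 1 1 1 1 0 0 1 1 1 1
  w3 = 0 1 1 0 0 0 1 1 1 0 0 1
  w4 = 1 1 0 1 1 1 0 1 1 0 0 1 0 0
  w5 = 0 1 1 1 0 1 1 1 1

w1:
  start at E
  read '0': E → B
  read '0': B → C
  read '1': C → C
  read '1': C → C
  read '0': C → C
  read '1': C → C
  read '1': C → C
  read '0': C → C
  read '0': C → C
  end C, accepted
w2:
  start at E
  read '0': E → B
  read '1': B → D
  read '1': D → D
  read '1': D → D
  read '1': D → D
  read '0': D → B
  read '0': B → C
  read '1': C → C
  read '1': C → C
  read '1': C → C
  read '1': C → C
  end C, accepted
w3:
  start at E
  read '0': E → B
  read '1': B → D
  read '1': D → D
  read '0': D → B
  read '0': B → C
  read '0': C → C
  read '1': C → C
  read '1': C → C
  read '1': C → C
  read '0': C → C
  read '0': C → C
  read '1': C → C
  end C, accepted
w4:
  start at E
  read '1': E → A
  read '1': A → A
  read '0': A → D
  read '1': D → D
  read '1': D → D
  read '1': D → D
  read '0': D → B
  read '1': B → D
  read '1': D → D
  read '0': D → B
  read '0': B → C
  read '1': C → C
  read '0': C → C
  read '0': C → C
  end C, accepted
w5:
  start at E
  read '0': E → B
  read '1': B → D
  read '1': D → D
  read '1': D → D
  read '0': D → B
  read '1': B → D
  read '1': D → D
  read '1': D → D
  read '1': D → D
  end D, rejected

w1, w2, w3, w4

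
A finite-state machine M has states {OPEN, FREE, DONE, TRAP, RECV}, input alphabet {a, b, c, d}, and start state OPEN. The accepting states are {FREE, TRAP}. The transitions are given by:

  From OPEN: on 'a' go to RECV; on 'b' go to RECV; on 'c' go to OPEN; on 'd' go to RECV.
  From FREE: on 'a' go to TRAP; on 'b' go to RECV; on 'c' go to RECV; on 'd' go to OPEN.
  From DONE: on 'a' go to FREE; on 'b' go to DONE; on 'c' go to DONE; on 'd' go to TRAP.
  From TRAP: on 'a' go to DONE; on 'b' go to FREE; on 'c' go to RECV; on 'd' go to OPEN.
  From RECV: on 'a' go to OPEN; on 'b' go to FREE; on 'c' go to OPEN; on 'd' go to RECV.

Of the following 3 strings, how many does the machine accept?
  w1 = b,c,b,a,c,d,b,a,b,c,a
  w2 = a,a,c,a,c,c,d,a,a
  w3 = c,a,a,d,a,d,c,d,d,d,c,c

w1: OPEN → RECV → OPEN → RECV → OPEN → OPEN → RECV → FREE → TRAP → FREE → RECV → OPEN  → end OPEN, rejected
w2: OPEN → RECV → OPEN → OPEN → RECV → OPEN → OPEN → RECV → OPEN → RECV  → end RECV, rejected
w3: OPEN → OPEN → RECV → OPEN → RECV → OPEN → RECV → OPEN → RECV → RECV → RECV → OPEN → OPEN  → end OPEN, rejected

0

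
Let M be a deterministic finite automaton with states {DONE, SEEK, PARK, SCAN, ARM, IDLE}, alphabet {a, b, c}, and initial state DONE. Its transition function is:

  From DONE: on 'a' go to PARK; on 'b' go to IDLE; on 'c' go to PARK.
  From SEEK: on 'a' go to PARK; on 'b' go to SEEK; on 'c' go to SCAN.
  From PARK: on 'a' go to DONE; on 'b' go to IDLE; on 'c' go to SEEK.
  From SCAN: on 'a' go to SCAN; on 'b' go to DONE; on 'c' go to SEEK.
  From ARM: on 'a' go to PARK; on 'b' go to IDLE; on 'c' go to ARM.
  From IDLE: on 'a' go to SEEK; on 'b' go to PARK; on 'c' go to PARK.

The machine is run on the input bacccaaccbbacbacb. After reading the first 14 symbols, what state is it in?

Trace: DONE -b-> IDLE -a-> SEEK -c-> SCAN -c-> SEEK -c-> SCAN -a-> SCAN -a-> SCAN -c-> SEEK -c-> SCAN -b-> DONE -b-> IDLE -a-> SEEK -c-> SCAN -b-> DONE
After 14 symbols: DONE.

DONE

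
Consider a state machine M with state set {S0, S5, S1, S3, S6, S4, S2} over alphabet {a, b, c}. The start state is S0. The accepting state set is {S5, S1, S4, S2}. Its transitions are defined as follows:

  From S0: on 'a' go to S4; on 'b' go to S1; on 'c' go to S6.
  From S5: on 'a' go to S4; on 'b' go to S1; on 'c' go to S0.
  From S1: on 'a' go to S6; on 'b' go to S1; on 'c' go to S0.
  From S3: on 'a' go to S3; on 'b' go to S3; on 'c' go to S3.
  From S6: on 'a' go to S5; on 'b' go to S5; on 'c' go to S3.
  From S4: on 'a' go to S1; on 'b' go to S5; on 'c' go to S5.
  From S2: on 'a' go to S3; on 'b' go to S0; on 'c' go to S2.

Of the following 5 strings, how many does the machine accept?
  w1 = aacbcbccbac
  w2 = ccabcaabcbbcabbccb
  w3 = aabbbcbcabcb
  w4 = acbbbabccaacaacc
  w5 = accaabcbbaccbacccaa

2

w1: Trace: S0 -a-> S4 -a-> S1 -c-> S0 -b-> S1 -c-> S0 -b-> S1 -c-> S0 -c-> S6 -b-> S5 -a-> S4 -c-> S5  → end S5, accepted
w2: Trace: S0 -c-> S6 -c-> S3 -a-> S3 -b-> S3 -c-> S3 -a-> S3 -a-> S3 -b-> S3 -c-> S3 -b-> S3 -b-> S3 -c-> S3 -a-> S3 -b-> S3 -b-> S3 -c-> S3 -c-> S3 -b-> S3  → end S3, rejected
w3: Trace: S0 -a-> S4 -a-> S1 -b-> S1 -b-> S1 -b-> S1 -c-> S0 -b-> S1 -c-> S0 -a-> S4 -b-> S5 -c-> S0 -b-> S1  → end S1, accepted
w4: Trace: S0 -a-> S4 -c-> S5 -b-> S1 -b-> S1 -b-> S1 -a-> S6 -b-> S5 -c-> S0 -c-> S6 -a-> S5 -a-> S4 -c-> S5 -a-> S4 -a-> S1 -c-> S0 -c-> S6  → end S6, rejected
w5: Trace: S0 -a-> S4 -c-> S5 -c-> S0 -a-> S4 -a-> S1 -b-> S1 -c-> S0 -b-> S1 -b-> S1 -a-> S6 -c-> S3 -c-> S3 -b-> S3 -a-> S3 -c-> S3 -c-> S3 -c-> S3 -a-> S3 -a-> S3  → end S3, rejected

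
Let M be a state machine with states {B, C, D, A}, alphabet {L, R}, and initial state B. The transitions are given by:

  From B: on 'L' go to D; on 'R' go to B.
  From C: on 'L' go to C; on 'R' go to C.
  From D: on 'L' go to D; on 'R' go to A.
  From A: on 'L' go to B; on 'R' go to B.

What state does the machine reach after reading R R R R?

B

start at B
read 'R': B → B
read 'R': B → B
read 'R': B → B
read 'R': B → B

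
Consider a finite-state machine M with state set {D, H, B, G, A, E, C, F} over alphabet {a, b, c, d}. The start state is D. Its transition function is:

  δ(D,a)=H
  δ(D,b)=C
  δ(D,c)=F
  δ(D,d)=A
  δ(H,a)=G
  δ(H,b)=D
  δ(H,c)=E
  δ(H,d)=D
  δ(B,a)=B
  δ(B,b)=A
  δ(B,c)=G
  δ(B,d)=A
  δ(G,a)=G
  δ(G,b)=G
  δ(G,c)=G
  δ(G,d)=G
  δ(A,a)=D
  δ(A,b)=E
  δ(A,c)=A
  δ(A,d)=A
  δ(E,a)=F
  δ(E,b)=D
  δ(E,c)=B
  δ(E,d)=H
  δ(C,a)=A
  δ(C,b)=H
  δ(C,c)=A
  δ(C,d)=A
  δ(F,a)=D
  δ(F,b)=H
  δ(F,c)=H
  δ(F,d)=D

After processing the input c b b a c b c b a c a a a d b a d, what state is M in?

G

D → F → H → D → H → E → D → F → H → G → G → G → G → G → G → G → G → G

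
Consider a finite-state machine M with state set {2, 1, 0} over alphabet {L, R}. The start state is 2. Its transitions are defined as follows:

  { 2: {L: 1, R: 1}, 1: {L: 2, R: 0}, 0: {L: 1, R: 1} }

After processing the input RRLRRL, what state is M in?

2 → 1 → 0 → 1 → 0 → 1 → 2

2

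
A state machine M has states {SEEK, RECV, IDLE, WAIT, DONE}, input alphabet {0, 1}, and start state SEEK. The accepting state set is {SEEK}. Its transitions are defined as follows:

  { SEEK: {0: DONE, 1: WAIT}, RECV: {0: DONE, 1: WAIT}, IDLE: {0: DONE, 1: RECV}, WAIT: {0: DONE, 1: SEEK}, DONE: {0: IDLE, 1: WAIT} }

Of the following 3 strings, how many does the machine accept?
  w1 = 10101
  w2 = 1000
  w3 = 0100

w1: SEEK → WAIT → DONE → WAIT → DONE → WAIT  → end WAIT, rejected
w2: SEEK → WAIT → DONE → IDLE → DONE  → end DONE, rejected
w3: SEEK → DONE → WAIT → DONE → IDLE  → end IDLE, rejected

0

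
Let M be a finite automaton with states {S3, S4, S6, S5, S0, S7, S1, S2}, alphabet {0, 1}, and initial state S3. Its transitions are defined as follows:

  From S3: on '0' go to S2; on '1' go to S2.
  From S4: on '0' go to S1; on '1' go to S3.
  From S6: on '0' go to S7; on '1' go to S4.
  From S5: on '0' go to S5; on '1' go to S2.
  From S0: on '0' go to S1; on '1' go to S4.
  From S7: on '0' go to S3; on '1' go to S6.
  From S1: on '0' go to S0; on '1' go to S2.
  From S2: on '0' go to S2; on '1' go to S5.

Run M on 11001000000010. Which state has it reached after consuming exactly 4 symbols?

Trace: S3 -1-> S2 -1-> S5 -0-> S5 -0-> S5
After 4 symbols: S5.

S5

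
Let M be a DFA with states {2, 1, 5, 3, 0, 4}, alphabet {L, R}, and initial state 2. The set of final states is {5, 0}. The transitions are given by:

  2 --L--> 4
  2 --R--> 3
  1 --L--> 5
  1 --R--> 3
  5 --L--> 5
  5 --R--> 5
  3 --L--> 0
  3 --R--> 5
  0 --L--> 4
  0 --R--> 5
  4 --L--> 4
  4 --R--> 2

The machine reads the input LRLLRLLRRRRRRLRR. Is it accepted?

Yes

Trace: 2 -L-> 4 -R-> 2 -L-> 4 -L-> 4 -R-> 2 -L-> 4 -L-> 4 -R-> 2 -R-> 3 -R-> 5 -R-> 5 -R-> 5 -R-> 5 -L-> 5 -R-> 5 -R-> 5
End state 5 is accepting.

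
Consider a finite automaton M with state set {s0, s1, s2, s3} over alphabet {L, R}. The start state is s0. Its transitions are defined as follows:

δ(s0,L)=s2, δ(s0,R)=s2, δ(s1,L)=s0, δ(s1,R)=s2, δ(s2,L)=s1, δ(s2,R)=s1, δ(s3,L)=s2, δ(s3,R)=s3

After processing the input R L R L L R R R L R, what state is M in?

s0 → s2 → s1 → s2 → s1 → s0 → s2 → s1 → s2 → s1 → s2

s2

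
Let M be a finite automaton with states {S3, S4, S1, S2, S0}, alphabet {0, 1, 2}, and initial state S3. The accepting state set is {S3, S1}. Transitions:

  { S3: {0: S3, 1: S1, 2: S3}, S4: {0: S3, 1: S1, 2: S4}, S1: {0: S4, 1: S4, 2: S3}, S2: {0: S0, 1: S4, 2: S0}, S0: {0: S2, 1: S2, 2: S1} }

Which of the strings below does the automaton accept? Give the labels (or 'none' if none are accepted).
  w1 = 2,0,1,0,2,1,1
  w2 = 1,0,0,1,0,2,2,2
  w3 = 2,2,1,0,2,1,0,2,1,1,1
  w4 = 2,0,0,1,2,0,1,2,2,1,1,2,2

w3

w1: Trace: S3 -2-> S3 -0-> S3 -1-> S1 -0-> S4 -2-> S4 -1-> S1 -1-> S4  → end S4, rejected
w2: Trace: S3 -1-> S1 -0-> S4 -0-> S3 -1-> S1 -0-> S4 -2-> S4 -2-> S4 -2-> S4  → end S4, rejected
w3: Trace: S3 -2-> S3 -2-> S3 -1-> S1 -0-> S4 -2-> S4 -1-> S1 -0-> S4 -2-> S4 -1-> S1 -1-> S4 -1-> S1  → end S1, accepted
w4: Trace: S3 -2-> S3 -0-> S3 -0-> S3 -1-> S1 -2-> S3 -0-> S3 -1-> S1 -2-> S3 -2-> S3 -1-> S1 -1-> S4 -2-> S4 -2-> S4  → end S4, rejected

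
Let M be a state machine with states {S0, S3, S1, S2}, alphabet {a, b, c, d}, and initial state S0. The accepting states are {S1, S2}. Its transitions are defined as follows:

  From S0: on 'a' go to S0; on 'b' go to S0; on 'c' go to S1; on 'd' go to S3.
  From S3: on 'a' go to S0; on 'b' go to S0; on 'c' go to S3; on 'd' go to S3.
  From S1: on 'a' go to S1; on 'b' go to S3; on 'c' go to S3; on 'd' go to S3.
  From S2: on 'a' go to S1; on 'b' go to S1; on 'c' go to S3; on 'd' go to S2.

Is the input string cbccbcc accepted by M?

Trace: S0 -c-> S1 -b-> S3 -c-> S3 -c-> S3 -b-> S0 -c-> S1 -c-> S3
End state S3 is not accepting.

No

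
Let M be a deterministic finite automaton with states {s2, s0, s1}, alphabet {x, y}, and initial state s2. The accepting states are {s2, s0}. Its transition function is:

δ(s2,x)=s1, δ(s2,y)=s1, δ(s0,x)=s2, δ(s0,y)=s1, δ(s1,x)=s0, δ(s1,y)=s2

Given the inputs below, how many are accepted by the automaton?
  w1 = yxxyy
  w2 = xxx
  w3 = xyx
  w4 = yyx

2

w1: s2 → s1 → s0 → s2 → s1 → s2  → end s2, accepted
w2: s2 → s1 → s0 → s2  → end s2, accepted
w3: s2 → s1 → s2 → s1  → end s1, rejected
w4: s2 → s1 → s2 → s1  → end s1, rejected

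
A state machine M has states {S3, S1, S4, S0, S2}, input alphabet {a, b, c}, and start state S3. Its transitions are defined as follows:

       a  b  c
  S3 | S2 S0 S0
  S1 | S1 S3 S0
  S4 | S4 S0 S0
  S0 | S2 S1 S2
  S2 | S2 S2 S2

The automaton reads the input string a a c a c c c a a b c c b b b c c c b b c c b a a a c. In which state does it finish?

S2

start at S3
read 'a': S3 → S2
read 'a': S2 → S2
read 'c': S2 → S2
read 'a': S2 → S2
read 'c': S2 → S2
read 'c': S2 → S2
read 'c': S2 → S2
read 'a': S2 → S2
read 'a': S2 → S2
read 'b': S2 → S2
read 'c': S2 → S2
read 'c': S2 → S2
read 'b': S2 → S2
read 'b': S2 → S2
read 'b': S2 → S2
read 'c': S2 → S2
read 'c': S2 → S2
read 'c': S2 → S2
read 'b': S2 → S2
read 'b': S2 → S2
read 'c': S2 → S2
read 'c': S2 → S2
read 'b': S2 → S2
read 'a': S2 → S2
read 'a': S2 → S2
read 'a': S2 → S2
read 'c': S2 → S2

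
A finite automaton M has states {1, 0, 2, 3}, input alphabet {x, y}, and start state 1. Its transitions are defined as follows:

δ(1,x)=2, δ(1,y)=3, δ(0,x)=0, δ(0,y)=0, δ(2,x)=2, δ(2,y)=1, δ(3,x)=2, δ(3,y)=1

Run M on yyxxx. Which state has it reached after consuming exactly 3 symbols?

1 → 3 → 1 → 2
After 3 symbols: 2.

2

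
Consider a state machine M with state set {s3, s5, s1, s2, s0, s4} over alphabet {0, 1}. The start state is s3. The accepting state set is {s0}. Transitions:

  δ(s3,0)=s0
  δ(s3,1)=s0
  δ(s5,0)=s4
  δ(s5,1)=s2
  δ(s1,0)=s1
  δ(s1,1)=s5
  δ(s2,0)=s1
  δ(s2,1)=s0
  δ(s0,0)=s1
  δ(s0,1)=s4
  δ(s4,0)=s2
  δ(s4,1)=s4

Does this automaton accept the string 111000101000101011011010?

Trace: s3 -1-> s0 -1-> s4 -1-> s4 -0-> s2 -0-> s1 -0-> s1 -1-> s5 -0-> s4 -1-> s4 -0-> s2 -0-> s1 -0-> s1 -1-> s5 -0-> s4 -1-> s4 -0-> s2 -1-> s0 -1-> s4 -0-> s2 -1-> s0 -1-> s4 -0-> s2 -1-> s0 -0-> s1
End state s1 is not accepting.

No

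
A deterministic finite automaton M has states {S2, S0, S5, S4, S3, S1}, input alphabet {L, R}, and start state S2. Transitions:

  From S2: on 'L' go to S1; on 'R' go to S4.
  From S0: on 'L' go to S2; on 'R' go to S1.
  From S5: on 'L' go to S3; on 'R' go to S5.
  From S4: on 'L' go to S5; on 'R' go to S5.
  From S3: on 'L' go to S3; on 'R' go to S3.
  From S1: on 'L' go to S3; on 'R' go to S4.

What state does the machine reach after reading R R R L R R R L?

Trace: S2 -R-> S4 -R-> S5 -R-> S5 -L-> S3 -R-> S3 -R-> S3 -R-> S3 -L-> S3

S3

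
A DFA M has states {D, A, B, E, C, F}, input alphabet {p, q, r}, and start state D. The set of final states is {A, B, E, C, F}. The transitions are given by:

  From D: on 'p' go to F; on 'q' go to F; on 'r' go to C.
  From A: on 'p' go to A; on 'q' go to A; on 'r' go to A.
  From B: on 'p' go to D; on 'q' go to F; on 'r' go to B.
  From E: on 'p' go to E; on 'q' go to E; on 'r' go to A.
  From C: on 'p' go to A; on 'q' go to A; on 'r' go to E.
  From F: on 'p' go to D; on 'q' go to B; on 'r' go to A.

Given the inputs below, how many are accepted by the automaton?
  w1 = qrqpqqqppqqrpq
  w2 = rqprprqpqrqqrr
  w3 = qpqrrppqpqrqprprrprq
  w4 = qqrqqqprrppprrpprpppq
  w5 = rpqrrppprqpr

w1: Trace: D -q-> F -r-> A -q-> A -p-> A -q-> A -q-> A -q-> A -p-> A -p-> A -q-> A -q-> A -r-> A -p-> A -q-> A  → end A, accepted
w2: Trace: D -r-> C -q-> A -p-> A -r-> A -p-> A -r-> A -q-> A -p-> A -q-> A -r-> A -q-> A -q-> A -r-> A -r-> A  → end A, accepted
w3: Trace: D -q-> F -p-> D -q-> F -r-> A -r-> A -p-> A -p-> A -q-> A -p-> A -q-> A -r-> A -q-> A -p-> A -r-> A -p-> A -r-> A -r-> A -p-> A -r-> A -q-> A  → end A, accepted
w4: Trace: D -q-> F -q-> B -r-> B -q-> F -q-> B -q-> F -p-> D -r-> C -r-> E -p-> E -p-> E -p-> E -r-> A -r-> A -p-> A -p-> A -r-> A -p-> A -p-> A -p-> A -q-> A  → end A, accepted
w5: Trace: D -r-> C -p-> A -q-> A -r-> A -r-> A -p-> A -p-> A -p-> A -r-> A -q-> A -p-> A -r-> A  → end A, accepted

5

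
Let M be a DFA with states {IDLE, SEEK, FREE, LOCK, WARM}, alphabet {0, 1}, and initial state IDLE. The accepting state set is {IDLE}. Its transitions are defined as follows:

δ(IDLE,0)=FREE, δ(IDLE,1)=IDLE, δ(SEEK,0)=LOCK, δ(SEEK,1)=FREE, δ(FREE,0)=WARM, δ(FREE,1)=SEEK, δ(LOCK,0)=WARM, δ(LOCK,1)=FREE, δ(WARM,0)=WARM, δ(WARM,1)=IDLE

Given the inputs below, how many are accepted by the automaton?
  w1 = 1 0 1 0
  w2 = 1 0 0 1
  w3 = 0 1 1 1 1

1

w1: IDLE → IDLE → FREE → SEEK → LOCK  → end LOCK, rejected
w2: IDLE → IDLE → FREE → WARM → IDLE  → end IDLE, accepted
w3: IDLE → FREE → SEEK → FREE → SEEK → FREE  → end FREE, rejected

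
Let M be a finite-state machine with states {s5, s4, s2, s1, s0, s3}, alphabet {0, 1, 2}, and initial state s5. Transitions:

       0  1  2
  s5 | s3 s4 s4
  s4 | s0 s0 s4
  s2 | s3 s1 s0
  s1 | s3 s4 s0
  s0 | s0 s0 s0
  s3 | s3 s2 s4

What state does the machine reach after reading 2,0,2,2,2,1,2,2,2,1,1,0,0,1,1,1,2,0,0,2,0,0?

s0

start at s5
read '2': s5 → s4
read '0': s4 → s0
read '2': s0 → s0
read '2': s0 → s0
read '2': s0 → s0
read '1': s0 → s0
read '2': s0 → s0
read '2': s0 → s0
read '2': s0 → s0
read '1': s0 → s0
read '1': s0 → s0
read '0': s0 → s0
read '0': s0 → s0
read '1': s0 → s0
read '1': s0 → s0
read '1': s0 → s0
read '2': s0 → s0
read '0': s0 → s0
read '0': s0 → s0
read '2': s0 → s0
read '0': s0 → s0
read '0': s0 → s0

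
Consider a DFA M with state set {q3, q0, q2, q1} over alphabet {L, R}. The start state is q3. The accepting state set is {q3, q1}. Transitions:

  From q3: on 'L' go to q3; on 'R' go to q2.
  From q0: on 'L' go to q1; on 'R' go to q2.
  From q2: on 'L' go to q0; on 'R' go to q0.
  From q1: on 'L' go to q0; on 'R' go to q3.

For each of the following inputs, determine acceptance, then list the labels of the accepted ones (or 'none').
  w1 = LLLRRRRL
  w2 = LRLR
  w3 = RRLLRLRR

w1

w1: q3 → q3 → q3 → q3 → q2 → q0 → q2 → q0 → q1  → end q1, accepted
w2: q3 → q3 → q2 → q0 → q2  → end q2, rejected
w3: q3 → q2 → q0 → q1 → q0 → q2 → q0 → q2 → q0  → end q0, rejected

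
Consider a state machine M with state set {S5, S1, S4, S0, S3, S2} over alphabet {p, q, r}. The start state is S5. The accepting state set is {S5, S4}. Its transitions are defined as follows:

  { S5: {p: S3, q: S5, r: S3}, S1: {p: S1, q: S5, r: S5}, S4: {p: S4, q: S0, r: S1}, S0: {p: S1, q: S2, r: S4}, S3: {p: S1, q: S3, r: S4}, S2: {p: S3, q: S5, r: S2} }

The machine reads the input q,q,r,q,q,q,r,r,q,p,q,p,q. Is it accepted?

Trace: S5 -q-> S5 -q-> S5 -r-> S3 -q-> S3 -q-> S3 -q-> S3 -r-> S4 -r-> S1 -q-> S5 -p-> S3 -q-> S3 -p-> S1 -q-> S5
End state S5 is accepting.

Yes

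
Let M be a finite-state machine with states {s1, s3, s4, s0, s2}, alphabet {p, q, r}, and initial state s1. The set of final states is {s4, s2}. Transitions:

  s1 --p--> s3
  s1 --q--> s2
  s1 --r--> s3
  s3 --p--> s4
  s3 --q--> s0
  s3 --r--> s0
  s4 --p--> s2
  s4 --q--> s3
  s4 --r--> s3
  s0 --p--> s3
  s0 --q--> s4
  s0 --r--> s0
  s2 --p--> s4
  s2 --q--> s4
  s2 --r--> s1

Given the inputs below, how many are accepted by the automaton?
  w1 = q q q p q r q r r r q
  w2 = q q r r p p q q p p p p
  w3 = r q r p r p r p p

3

w1: s1 → s2 → s4 → s3 → s4 → s3 → s0 → s4 → s3 → s0 → s0 → s4  → end s4, accepted
w2: s1 → s2 → s4 → s3 → s0 → s3 → s4 → s3 → s0 → s3 → s4 → s2 → s4  → end s4, accepted
w3: s1 → s3 → s0 → s0 → s3 → s0 → s3 → s0 → s3 → s4  → end s4, accepted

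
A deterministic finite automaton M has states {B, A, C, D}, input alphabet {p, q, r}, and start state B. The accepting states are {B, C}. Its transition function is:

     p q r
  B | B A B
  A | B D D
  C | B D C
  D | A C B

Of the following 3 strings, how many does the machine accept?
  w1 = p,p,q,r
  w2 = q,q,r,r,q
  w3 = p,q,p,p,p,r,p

1

w1:
  start at B
  read 'p': B → B
  read 'p': B → B
  read 'q': B → A
  read 'r': A → D
  end D, rejected
w2:
  start at B
  read 'q': B → A
  read 'q': A → D
  read 'r': D → B
  read 'r': B → B
  read 'q': B → A
  end A, rejected
w3:
  start at B
  read 'p': B → B
  read 'q': B → A
  read 'p': A → B
  read 'p': B → B
  read 'p': B → B
  read 'r': B → B
  read 'p': B → B
  end B, accepted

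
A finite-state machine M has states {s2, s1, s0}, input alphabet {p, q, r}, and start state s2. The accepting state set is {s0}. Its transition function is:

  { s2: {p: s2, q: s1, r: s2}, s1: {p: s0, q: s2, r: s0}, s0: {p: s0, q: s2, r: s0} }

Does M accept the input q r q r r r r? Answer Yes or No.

No

s2 → s1 → s0 → s2 → s2 → s2 → s2 → s2
End state s2 is not accepting.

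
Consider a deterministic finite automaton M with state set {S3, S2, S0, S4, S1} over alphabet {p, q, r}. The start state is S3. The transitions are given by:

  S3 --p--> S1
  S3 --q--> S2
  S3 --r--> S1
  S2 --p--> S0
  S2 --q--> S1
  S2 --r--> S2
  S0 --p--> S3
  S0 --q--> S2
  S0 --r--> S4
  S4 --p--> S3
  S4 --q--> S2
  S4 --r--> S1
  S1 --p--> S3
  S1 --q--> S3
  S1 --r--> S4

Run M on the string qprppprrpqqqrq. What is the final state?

S3

S3 → S2 → S0 → S4 → S3 → S1 → S3 → S1 → S4 → S3 → S2 → S1 → S3 → S1 → S3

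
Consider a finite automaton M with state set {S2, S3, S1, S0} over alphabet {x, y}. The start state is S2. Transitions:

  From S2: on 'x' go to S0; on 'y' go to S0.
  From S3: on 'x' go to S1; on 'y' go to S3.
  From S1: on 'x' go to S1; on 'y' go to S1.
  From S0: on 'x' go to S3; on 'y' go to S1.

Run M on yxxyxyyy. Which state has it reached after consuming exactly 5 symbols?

S1

start at S2
read 'y': S2 → S0
read 'x': S0 → S3
read 'x': S3 → S1
read 'y': S1 → S1
read 'x': S1 → S1
After 5 symbols: S1.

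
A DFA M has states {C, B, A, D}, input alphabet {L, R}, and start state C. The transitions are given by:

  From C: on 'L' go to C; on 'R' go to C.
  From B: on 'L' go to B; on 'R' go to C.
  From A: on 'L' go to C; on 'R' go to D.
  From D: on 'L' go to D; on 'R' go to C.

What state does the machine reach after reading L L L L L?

Trace: C -L-> C -L-> C -L-> C -L-> C -L-> C

C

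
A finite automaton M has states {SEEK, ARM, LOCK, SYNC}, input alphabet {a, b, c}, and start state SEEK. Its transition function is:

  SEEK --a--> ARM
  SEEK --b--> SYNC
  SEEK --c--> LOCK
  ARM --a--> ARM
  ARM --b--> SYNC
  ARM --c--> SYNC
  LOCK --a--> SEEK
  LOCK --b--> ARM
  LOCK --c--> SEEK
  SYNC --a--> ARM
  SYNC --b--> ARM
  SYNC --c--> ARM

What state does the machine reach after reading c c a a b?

SYNC

start at SEEK
read 'c': SEEK → LOCK
read 'c': LOCK → SEEK
read 'a': SEEK → ARM
read 'a': ARM → ARM
read 'b': ARM → SYNC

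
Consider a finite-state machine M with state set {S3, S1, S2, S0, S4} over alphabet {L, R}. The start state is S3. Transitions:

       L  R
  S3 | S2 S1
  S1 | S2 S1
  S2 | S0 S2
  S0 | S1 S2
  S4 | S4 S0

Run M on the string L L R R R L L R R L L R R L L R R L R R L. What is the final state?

start at S3
read 'L': S3 → S2
read 'L': S2 → S0
read 'R': S0 → S2
read 'R': S2 → S2
read 'R': S2 → S2
read 'L': S2 → S0
read 'L': S0 → S1
read 'R': S1 → S1
read 'R': S1 → S1
read 'L': S1 → S2
read 'L': S2 → S0
read 'R': S0 → S2
read 'R': S2 → S2
read 'L': S2 → S0
read 'L': S0 → S1
read 'R': S1 → S1
read 'R': S1 → S1
read 'L': S1 → S2
read 'R': S2 → S2
read 'R': S2 → S2
read 'L': S2 → S0

S0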